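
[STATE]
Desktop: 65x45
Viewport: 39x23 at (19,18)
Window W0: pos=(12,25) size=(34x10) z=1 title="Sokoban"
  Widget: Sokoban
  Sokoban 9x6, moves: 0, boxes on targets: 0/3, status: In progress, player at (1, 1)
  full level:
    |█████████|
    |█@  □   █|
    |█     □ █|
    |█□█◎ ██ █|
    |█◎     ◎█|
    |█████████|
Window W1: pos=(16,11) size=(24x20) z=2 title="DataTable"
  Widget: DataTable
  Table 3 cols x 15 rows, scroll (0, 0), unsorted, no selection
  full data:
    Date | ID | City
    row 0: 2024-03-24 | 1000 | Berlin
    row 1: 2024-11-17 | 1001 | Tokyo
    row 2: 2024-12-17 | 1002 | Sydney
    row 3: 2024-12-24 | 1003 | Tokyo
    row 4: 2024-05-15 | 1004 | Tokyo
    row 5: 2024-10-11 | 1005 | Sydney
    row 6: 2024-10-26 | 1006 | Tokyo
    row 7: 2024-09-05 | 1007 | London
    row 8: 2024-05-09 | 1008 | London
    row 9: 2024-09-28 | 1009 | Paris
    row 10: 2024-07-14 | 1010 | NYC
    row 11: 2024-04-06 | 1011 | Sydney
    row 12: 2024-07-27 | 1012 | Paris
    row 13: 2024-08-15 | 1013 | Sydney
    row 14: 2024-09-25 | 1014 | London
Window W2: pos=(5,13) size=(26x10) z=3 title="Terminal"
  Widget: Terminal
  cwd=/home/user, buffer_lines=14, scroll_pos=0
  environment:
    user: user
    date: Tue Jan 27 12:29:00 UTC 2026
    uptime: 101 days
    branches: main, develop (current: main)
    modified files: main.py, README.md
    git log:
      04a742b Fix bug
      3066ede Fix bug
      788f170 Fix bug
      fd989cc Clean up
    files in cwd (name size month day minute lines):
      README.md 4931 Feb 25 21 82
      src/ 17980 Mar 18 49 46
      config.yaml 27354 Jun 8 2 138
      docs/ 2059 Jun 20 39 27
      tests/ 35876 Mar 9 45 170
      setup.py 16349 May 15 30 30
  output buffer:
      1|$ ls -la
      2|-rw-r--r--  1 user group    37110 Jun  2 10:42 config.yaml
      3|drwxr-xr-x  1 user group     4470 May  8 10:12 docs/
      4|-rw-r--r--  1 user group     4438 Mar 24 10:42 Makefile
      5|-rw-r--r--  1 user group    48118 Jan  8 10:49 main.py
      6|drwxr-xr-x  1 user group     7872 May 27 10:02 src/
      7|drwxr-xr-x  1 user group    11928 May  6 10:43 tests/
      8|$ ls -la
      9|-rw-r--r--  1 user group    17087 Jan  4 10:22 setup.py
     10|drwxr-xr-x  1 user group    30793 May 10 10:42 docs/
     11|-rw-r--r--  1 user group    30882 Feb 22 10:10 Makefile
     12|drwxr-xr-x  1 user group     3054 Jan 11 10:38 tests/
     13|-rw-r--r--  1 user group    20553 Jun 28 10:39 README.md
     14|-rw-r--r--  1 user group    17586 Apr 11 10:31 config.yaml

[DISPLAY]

 user group┃2│Sydney┃                  
 user group┃3│Tokyo ┃                  
 user group┃4│Tokyo ┃                  
 user group┃5│Sydney┃                  
━━━━━━━━━━━┛6│Tokyo ┃                  
24-09-05│1007│London┃                  
24-05-09│1008│London┃                  
24-09-28│1009│Paris ┃━━━━━┓            
24-07-14│1010│NYC   ┃     ┃            
24-04-06│1011│Sydney┃─────┨            
24-07-27│1012│Paris ┃     ┃            
24-08-15│1013│Sydney┃     ┃            
━━━━━━━━━━━━━━━━━━━━┛     ┃            
█ █                       ┃            
 ◎█                       ┃            
███                       ┃            
━━━━━━━━━━━━━━━━━━━━━━━━━━┛            
                                       
                                       
                                       
                                       
                                       
                                       


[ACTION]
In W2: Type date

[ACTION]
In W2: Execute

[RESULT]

 user group┃2│Sydney┃                  
           ┃3│Tokyo ┃                  
:29:00 UTC ┃4│Tokyo ┃                  
           ┃5│Sydney┃                  
━━━━━━━━━━━┛6│Tokyo ┃                  
24-09-05│1007│London┃                  
24-05-09│1008│London┃                  
24-09-28│1009│Paris ┃━━━━━┓            
24-07-14│1010│NYC   ┃     ┃            
24-04-06│1011│Sydney┃─────┨            
24-07-27│1012│Paris ┃     ┃            
24-08-15│1013│Sydney┃     ┃            
━━━━━━━━━━━━━━━━━━━━┛     ┃            
█ █                       ┃            
 ◎█                       ┃            
███                       ┃            
━━━━━━━━━━━━━━━━━━━━━━━━━━┛            
                                       
                                       
                                       
                                       
                                       
                                       


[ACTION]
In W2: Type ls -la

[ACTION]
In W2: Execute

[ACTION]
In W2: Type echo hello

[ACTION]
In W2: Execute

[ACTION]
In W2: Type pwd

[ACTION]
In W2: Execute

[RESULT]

           ┃2│Sydney┃                  
           ┃3│Tokyo ┃                  
           ┃4│Tokyo ┃                  
           ┃5│Sydney┃                  
━━━━━━━━━━━┛6│Tokyo ┃                  
24-09-05│1007│London┃                  
24-05-09│1008│London┃                  
24-09-28│1009│Paris ┃━━━━━┓            
24-07-14│1010│NYC   ┃     ┃            
24-04-06│1011│Sydney┃─────┨            
24-07-27│1012│Paris ┃     ┃            
24-08-15│1013│Sydney┃     ┃            
━━━━━━━━━━━━━━━━━━━━┛     ┃            
█ █                       ┃            
 ◎█                       ┃            
███                       ┃            
━━━━━━━━━━━━━━━━━━━━━━━━━━┛            
                                       
                                       
                                       
                                       
                                       
                                       


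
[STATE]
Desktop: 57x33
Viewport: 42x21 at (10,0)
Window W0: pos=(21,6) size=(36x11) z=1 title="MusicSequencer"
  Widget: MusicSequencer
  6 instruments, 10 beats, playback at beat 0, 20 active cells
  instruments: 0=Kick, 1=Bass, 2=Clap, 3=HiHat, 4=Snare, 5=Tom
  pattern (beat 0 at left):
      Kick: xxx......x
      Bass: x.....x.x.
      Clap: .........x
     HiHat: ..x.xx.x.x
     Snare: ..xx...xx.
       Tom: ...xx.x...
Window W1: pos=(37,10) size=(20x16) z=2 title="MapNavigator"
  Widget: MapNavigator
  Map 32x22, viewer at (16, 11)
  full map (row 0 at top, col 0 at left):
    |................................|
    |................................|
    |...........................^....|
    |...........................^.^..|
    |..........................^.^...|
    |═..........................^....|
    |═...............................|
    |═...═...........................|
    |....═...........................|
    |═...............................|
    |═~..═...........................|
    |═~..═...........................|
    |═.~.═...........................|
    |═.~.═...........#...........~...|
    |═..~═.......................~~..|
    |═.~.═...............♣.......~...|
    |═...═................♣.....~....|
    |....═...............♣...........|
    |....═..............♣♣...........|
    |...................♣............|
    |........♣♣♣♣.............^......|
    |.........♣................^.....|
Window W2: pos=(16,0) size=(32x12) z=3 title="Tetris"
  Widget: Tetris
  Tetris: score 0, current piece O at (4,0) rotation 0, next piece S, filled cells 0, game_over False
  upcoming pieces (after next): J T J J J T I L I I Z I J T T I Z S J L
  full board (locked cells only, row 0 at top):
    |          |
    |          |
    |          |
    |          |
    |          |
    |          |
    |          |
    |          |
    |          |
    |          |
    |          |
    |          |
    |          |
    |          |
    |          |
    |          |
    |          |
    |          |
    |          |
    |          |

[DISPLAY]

      ┏━━━━━━━━━━━━━━━━━━━━━━━━━━━━━━┓    
      ┃ Tetris                       ┃    
      ┠──────────────────────────────┨    
      ┃          │Next:              ┃    
      ┃          │ ░░                ┃    
      ┃          │░░                 ┃    
      ┃          │                   ┃━━━━
      ┃          │                   ┃    
      ┃          │                   ┃────
      ┃          │Score:             ┃    
      ┃          │0                  ┃━━━━
      ┗━━━━━━━━━━━━━━━━━━━━━━━━━━━━━━┛tor 
           ┃  Clap·········┠──────────────
           ┃ HiHat··█·██·█·┃..............
           ┃ Snare··██···██┃..............
           ┃   Tom···██·█··┃..............
           ┗━━━━━━━━━━━━━━━┃..............
                           ┃..............
                           ┃..............
                           ┃.........@....
                           ┃..............


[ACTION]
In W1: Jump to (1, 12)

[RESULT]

      ┏━━━━━━━━━━━━━━━━━━━━━━━━━━━━━━┓    
      ┃ Tetris                       ┃    
      ┠──────────────────────────────┨    
      ┃          │Next:              ┃    
      ┃          │ ░░                ┃    
      ┃          │░░                 ┃    
      ┃          │                   ┃━━━━
      ┃          │                   ┃    
      ┃          │                   ┃────
      ┃          │Score:             ┃    
      ┃          │0                  ┃━━━━
      ┗━━━━━━━━━━━━━━━━━━━━━━━━━━━━━━┛tor 
           ┃  Clap·········┠──────────────
           ┃ HiHat··█·██·█·┃        ═.....
           ┃ Snare··██···██┃        ═...═.
           ┃   Tom···██·█··┃        ....═.
           ┗━━━━━━━━━━━━━━━┃        ═.....
                           ┃        ═~..═.
                           ┃        ═~..═.
                           ┃        ═@~.═.
                           ┃        ═.~.═.


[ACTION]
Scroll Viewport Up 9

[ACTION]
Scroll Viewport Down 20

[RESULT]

           ┃  Clap·········┠──────────────
           ┃ HiHat··█·██·█·┃        ═.....
           ┃ Snare··██···██┃        ═...═.
           ┃   Tom···██·█··┃        ....═.
           ┗━━━━━━━━━━━━━━━┃        ═.....
                           ┃        ═~..═.
                           ┃        ═~..═.
                           ┃        ═@~.═.
                           ┃        ═.~.═.
                           ┃        ═..~═.
                           ┃        ═.~.═.
                           ┃        ═...═.
                           ┃        ....═.
                           ┗━━━━━━━━━━━━━━
                                          
                                          
                                          
                                          
                                          
                                          
                                          


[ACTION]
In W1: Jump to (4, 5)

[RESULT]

           ┃  Clap·········┠──────────────
           ┃ HiHat··█·██·█·┃              
           ┃ Snare··██···██┃     .........
           ┃   Tom···██·█··┃     .........
           ┗━━━━━━━━━━━━━━━┃     .........
                           ┃     .........
                           ┃     .........
                           ┃     ═...@....
                           ┃     ═........
                           ┃     ═...═....
                           ┃     ....═....
                           ┃     ═........
                           ┃     ═~..═....
                           ┗━━━━━━━━━━━━━━
                                          
                                          
                                          
                                          
                                          
                                          
                                          


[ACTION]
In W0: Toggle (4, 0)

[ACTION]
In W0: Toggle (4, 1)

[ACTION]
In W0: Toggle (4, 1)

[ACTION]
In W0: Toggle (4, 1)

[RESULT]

           ┃  Clap·········┠──────────────
           ┃ HiHat··█·██·█·┃              
           ┃ Snare████···██┃     .........
           ┃   Tom···██·█··┃     .........
           ┗━━━━━━━━━━━━━━━┃     .........
                           ┃     .........
                           ┃     .........
                           ┃     ═...@....
                           ┃     ═........
                           ┃     ═...═....
                           ┃     ....═....
                           ┃     ═........
                           ┃     ═~..═....
                           ┗━━━━━━━━━━━━━━
                                          
                                          
                                          
                                          
                                          
                                          
                                          


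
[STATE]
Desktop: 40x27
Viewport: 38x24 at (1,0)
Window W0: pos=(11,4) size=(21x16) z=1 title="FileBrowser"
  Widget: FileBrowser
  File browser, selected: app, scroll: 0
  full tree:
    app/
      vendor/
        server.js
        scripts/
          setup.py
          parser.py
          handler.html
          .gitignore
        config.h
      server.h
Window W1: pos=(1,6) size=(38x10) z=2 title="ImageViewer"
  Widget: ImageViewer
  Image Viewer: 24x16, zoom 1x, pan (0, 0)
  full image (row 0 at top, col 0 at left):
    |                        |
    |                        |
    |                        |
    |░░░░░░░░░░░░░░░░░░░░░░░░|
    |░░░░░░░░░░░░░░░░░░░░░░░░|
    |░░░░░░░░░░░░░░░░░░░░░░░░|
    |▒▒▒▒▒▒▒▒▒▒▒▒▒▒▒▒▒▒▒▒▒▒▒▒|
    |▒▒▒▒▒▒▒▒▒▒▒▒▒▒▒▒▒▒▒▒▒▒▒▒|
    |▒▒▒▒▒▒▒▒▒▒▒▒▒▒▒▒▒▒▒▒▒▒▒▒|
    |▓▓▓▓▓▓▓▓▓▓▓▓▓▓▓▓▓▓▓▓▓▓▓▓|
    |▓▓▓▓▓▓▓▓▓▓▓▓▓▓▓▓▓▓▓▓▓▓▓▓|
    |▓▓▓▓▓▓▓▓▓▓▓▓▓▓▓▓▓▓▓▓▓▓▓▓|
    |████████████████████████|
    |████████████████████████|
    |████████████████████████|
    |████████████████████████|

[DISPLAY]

                                      
                                      
                                      
                                      
          ┏━━━━━━━━━━━━━━━━━━━┓       
          ┃ FileBrowser       ┃       
┏━━━━━━━━━━━━━━━━━━━━━━━━━━━━━━━━━━━━┓
┃ ImageViewer                        ┃
┠────────────────────────────────────┨
┃                                    ┃
┃                                    ┃
┃                                    ┃
┃░░░░░░░░░░░░░░░░░░░░░░░░            ┃
┃░░░░░░░░░░░░░░░░░░░░░░░░            ┃
┃░░░░░░░░░░░░░░░░░░░░░░░░            ┃
┗━━━━━━━━━━━━━━━━━━━━━━━━━━━━━━━━━━━━┛
          ┃                   ┃       
          ┃                   ┃       
          ┃                   ┃       
          ┗━━━━━━━━━━━━━━━━━━━┛       
                                      
                                      
                                      
                                      


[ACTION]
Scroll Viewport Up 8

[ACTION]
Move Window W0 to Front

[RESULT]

                                      
                                      
                                      
                                      
          ┏━━━━━━━━━━━━━━━━━━━┓       
          ┃ FileBrowser       ┃       
┏━━━━━━━━━┠───────────────────┨━━━━━━┓
┃ ImageVie┃> [-] app/         ┃      ┃
┠─────────┃    [+] vendor/    ┃──────┨
┃         ┃    server.h       ┃      ┃
┃         ┃                   ┃      ┃
┃         ┃                   ┃      ┃
┃░░░░░░░░░┃                   ┃      ┃
┃░░░░░░░░░┃                   ┃      ┃
┃░░░░░░░░░┃                   ┃      ┃
┗━━━━━━━━━┃                   ┃━━━━━━┛
          ┃                   ┃       
          ┃                   ┃       
          ┃                   ┃       
          ┗━━━━━━━━━━━━━━━━━━━┛       
                                      
                                      
                                      
                                      


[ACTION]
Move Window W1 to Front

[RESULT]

                                      
                                      
                                      
                                      
          ┏━━━━━━━━━━━━━━━━━━━┓       
          ┃ FileBrowser       ┃       
┏━━━━━━━━━━━━━━━━━━━━━━━━━━━━━━━━━━━━┓
┃ ImageViewer                        ┃
┠────────────────────────────────────┨
┃                                    ┃
┃                                    ┃
┃                                    ┃
┃░░░░░░░░░░░░░░░░░░░░░░░░            ┃
┃░░░░░░░░░░░░░░░░░░░░░░░░            ┃
┃░░░░░░░░░░░░░░░░░░░░░░░░            ┃
┗━━━━━━━━━━━━━━━━━━━━━━━━━━━━━━━━━━━━┛
          ┃                   ┃       
          ┃                   ┃       
          ┃                   ┃       
          ┗━━━━━━━━━━━━━━━━━━━┛       
                                      
                                      
                                      
                                      


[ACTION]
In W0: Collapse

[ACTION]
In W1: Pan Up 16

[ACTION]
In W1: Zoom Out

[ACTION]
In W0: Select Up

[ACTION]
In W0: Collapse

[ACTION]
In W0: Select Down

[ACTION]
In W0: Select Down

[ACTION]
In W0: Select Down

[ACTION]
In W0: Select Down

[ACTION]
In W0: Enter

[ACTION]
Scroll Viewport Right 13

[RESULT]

                                      
                                      
                                      
                                      
         ┏━━━━━━━━━━━━━━━━━━━┓        
         ┃ FileBrowser       ┃        
━━━━━━━━━━━━━━━━━━━━━━━━━━━━━━━━━━━━┓ 
 ImageViewer                        ┃ 
────────────────────────────────────┨ 
                                    ┃ 
                                    ┃ 
                                    ┃ 
░░░░░░░░░░░░░░░░░░░░░░░░            ┃ 
░░░░░░░░░░░░░░░░░░░░░░░░            ┃ 
░░░░░░░░░░░░░░░░░░░░░░░░            ┃ 
━━━━━━━━━━━━━━━━━━━━━━━━━━━━━━━━━━━━┛ 
         ┃                   ┃        
         ┃                   ┃        
         ┃                   ┃        
         ┗━━━━━━━━━━━━━━━━━━━┛        
                                      
                                      
                                      
                                      


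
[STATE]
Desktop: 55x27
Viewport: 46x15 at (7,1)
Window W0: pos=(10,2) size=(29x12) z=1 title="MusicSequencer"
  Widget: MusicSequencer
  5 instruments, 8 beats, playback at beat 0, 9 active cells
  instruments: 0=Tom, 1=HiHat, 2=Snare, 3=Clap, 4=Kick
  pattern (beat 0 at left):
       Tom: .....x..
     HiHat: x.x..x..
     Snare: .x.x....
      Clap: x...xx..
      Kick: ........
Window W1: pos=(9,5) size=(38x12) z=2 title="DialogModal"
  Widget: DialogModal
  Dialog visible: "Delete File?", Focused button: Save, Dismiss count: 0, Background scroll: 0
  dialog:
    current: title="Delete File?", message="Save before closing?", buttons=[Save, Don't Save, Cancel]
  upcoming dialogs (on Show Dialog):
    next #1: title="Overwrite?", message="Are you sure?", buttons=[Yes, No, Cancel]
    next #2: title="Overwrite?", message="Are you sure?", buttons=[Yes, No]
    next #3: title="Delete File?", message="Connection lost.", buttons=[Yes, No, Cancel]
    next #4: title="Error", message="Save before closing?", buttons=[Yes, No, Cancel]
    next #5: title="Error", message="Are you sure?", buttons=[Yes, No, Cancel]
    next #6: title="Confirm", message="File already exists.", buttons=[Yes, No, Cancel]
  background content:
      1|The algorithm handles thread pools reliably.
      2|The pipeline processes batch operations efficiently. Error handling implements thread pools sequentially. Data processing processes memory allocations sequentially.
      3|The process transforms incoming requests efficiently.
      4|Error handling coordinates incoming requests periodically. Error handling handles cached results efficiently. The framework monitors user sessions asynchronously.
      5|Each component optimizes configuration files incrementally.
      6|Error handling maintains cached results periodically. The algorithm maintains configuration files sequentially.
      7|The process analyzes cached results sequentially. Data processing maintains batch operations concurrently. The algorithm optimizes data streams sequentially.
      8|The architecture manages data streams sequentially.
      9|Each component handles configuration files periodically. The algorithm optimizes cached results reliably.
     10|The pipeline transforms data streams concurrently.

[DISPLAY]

                                              
   ┏━━━━━━━━━━━━━━━━━━━━━━━━━━━┓              
   ┃ MusicSequencer            ┃              
   ┠───────────────────────────┨              
  ┏━━━━━━━━━━━━━━━━━━━━━━━━━━━━━━━━━━━━┓      
  ┃ DialogModal                        ┃      
  ┠────────────────────────────────────┨      
  ┃The algorithm handles thread pools r┃      
  ┃Th┌──────────────────────────────┐ti┃      
  ┃Th│         Delete File?         │qu┃      
  ┃Er│     Save before closing?     │g ┃      
  ┃Ea│ [Save]  Don't Save   Cancel  │ti┃      
  ┃Er└──────────────────────────────┘su┃      
  ┃The process analyzes cached results ┃      
  ┃The architecture manages data stream┃      


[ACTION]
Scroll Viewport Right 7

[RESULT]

                                              
 ┏━━━━━━━━━━━━━━━━━━━━━━━━━━━┓                
 ┃ MusicSequencer            ┃                
 ┠───────────────────────────┨                
┏━━━━━━━━━━━━━━━━━━━━━━━━━━━━━━━━━━━━┓        
┃ DialogModal                        ┃        
┠────────────────────────────────────┨        
┃The algorithm handles thread pools r┃        
┃Th┌──────────────────────────────┐ti┃        
┃Th│         Delete File?         │qu┃        
┃Er│     Save before closing?     │g ┃        
┃Ea│ [Save]  Don't Save   Cancel  │ti┃        
┃Er└──────────────────────────────┘su┃        
┃The process analyzes cached results ┃        
┃The architecture manages data stream┃        


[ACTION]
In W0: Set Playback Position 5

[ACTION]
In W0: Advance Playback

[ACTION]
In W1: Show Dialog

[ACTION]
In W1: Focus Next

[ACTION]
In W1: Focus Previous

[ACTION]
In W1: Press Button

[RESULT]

                                              
 ┏━━━━━━━━━━━━━━━━━━━━━━━━━━━┓                
 ┃ MusicSequencer            ┃                
 ┠───────────────────────────┨                
┏━━━━━━━━━━━━━━━━━━━━━━━━━━━━━━━━━━━━┓        
┃ DialogModal                        ┃        
┠────────────────────────────────────┨        
┃The algorithm handles thread pools r┃        
┃The pipeline processes batch operati┃        
┃The process transforms incoming requ┃        
┃Error handling coordinates incoming ┃        
┃Each component optimizes configurati┃        
┃Error handling maintains cached resu┃        
┃The process analyzes cached results ┃        
┃The architecture manages data stream┃        


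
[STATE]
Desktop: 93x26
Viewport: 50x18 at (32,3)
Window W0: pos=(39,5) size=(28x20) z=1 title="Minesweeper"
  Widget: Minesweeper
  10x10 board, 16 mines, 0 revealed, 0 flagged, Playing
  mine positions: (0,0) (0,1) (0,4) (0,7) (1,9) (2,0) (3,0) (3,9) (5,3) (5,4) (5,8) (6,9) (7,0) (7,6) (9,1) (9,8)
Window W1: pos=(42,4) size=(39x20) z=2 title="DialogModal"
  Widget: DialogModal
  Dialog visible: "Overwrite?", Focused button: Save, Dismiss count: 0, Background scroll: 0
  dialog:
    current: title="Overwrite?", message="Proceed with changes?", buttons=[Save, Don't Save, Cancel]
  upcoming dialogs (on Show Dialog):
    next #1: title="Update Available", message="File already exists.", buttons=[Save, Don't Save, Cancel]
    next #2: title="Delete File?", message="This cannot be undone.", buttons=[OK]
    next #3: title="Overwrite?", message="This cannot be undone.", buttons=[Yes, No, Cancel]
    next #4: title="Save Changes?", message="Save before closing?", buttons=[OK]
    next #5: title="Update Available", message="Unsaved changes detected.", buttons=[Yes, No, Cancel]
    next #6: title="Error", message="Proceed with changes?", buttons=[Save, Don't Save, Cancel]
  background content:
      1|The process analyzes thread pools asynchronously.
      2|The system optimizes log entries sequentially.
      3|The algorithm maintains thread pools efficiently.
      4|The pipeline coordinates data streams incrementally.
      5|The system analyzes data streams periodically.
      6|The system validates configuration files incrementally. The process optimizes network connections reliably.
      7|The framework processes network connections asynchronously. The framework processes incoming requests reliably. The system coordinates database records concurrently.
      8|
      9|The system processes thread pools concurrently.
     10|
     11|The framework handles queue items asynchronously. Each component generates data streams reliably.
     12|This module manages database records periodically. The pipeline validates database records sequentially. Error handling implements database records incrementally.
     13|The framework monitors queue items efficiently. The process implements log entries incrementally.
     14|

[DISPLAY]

                                                  
          ┏━━━━━━━━━━━━━━━━━━━━━━━━━━━━━━━━━━━━━┓ 
       ┏━━┃ DialogModal                         ┃ 
       ┃ M┠─────────────────────────────────────┨ 
       ┠──┃The process analyzes thread pools asy┃ 
       ┃■■┃The system optimizes log entries sequ┃ 
       ┃■■┃The algorithm maintains thread pools ┃ 
       ┃■■┃The pipeline coordinates data streams┃ 
       ┃■■┃The system analyzes data streams peri┃ 
       ┃■■┃Th┌──────────────────────────────┐ fi┃ 
       ┃■■┃Th│          Overwrite?          │nne┃ 
       ┃■■┃  │    Proceed with changes?     │   ┃ 
       ┃■■┃Th│ [Save]  Don't Save   Cancel  │con┃ 
       ┃■■┃  └──────────────────────────────┘   ┃ 
       ┃■■┃The framework handles queue items asy┃ 
       ┃  ┃This module manages database records ┃ 
       ┃  ┃The framework monitors queue items ef┃ 
       ┃  ┃                                     ┃ 


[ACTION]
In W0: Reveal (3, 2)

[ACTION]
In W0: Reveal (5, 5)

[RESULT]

                                                  
          ┏━━━━━━━━━━━━━━━━━━━━━━━━━━━━━━━━━━━━━┓ 
       ┏━━┃ DialogModal                         ┃ 
       ┃ M┠─────────────────────────────────────┨ 
       ┠──┃The process analyzes thread pools asy┃ 
       ┃■■┃The system optimizes log entries sequ┃ 
       ┃■3┃The algorithm maintains thread pools ┃ 
       ┃■2┃The pipeline coordinates data streams┃ 
       ┃■2┃The system analyzes data streams peri┃ 
       ┃■1┃Th┌──────────────────────────────┐ fi┃ 
       ┃■■┃Th│          Overwrite?          │nne┃ 
       ┃■■┃  │    Proceed with changes?     │   ┃ 
       ┃■■┃Th│ [Save]  Don't Save   Cancel  │con┃ 
       ┃■■┃  └──────────────────────────────┘   ┃ 
       ┃■■┃The framework handles queue items asy┃ 
       ┃  ┃This module manages database records ┃ 
       ┃  ┃The framework monitors queue items ef┃ 
       ┃  ┃                                     ┃ 


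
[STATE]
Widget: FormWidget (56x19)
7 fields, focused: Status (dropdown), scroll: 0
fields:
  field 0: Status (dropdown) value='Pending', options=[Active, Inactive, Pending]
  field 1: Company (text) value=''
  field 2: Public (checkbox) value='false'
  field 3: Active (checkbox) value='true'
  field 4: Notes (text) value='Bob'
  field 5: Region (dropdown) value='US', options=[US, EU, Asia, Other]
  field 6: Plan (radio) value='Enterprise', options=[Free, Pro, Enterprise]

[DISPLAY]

> Status:     [Pending                                ▼]
  Company:    [                                        ]
  Public:     [ ]                                       
  Active:     [x]                                       
  Notes:      [Bob                                     ]
  Region:     [US                                     ▼]
  Plan:       ( ) Free  ( ) Pro  (●) Enterprise         
                                                        
                                                        
                                                        
                                                        
                                                        
                                                        
                                                        
                                                        
                                                        
                                                        
                                                        
                                                        


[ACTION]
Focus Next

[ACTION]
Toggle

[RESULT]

  Status:     [Pending                                ▼]
> Company:    [                                        ]
  Public:     [ ]                                       
  Active:     [x]                                       
  Notes:      [Bob                                     ]
  Region:     [US                                     ▼]
  Plan:       ( ) Free  ( ) Pro  (●) Enterprise         
                                                        
                                                        
                                                        
                                                        
                                                        
                                                        
                                                        
                                                        
                                                        
                                                        
                                                        
                                                        


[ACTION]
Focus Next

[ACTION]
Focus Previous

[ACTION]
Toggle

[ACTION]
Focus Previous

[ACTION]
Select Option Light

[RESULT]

> Status:     [Pending                                ▼]
  Company:    [                                        ]
  Public:     [ ]                                       
  Active:     [x]                                       
  Notes:      [Bob                                     ]
  Region:     [US                                     ▼]
  Plan:       ( ) Free  ( ) Pro  (●) Enterprise         
                                                        
                                                        
                                                        
                                                        
                                                        
                                                        
                                                        
                                                        
                                                        
                                                        
                                                        
                                                        


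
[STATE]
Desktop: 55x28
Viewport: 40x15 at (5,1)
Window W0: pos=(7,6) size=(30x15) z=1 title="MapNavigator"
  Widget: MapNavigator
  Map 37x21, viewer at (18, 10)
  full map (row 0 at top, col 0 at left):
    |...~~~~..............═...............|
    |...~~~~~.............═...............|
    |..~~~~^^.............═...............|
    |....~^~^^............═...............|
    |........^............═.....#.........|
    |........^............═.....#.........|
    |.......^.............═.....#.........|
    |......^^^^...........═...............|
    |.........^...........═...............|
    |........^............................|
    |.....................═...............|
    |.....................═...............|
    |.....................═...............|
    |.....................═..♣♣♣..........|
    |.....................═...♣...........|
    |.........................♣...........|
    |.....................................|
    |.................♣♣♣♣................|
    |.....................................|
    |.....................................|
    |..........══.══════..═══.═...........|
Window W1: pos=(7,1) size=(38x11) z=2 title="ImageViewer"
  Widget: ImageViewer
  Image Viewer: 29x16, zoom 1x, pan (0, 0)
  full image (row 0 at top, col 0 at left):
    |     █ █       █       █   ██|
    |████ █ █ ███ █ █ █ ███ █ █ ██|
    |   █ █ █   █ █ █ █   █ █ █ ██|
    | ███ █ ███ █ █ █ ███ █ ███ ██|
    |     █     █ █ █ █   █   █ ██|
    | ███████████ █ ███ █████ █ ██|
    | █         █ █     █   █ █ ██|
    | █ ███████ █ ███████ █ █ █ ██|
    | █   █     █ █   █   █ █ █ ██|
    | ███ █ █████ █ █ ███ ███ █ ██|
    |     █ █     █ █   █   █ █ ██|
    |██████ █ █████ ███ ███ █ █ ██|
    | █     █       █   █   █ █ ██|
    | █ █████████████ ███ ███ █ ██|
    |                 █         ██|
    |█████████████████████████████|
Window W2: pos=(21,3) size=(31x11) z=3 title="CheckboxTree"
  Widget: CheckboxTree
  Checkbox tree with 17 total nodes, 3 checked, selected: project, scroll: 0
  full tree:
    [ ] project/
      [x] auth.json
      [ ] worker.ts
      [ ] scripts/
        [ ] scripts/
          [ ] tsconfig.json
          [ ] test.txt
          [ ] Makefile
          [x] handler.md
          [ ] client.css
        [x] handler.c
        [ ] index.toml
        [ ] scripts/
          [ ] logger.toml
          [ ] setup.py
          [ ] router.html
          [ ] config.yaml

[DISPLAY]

  ┏━━━━━━━━━━━━━━━━━━━━━━━━━━━━━━━━━━━━┓
  ┃ ImageViewer                        ┃
  ┠─────────────┏━━━━━━━━━━━━━━━━━━━━━━━
  ┃     █ █     ┃ CheckboxTree          
  ┃████ █ █ ███ ┠───────────────────────
  ┃   █ █ █   █ ┃>[-] project/          
  ┃ ███ █ ███ █ ┃   [x] auth.json       
  ┃     █     █ ┃   [ ] worker.ts       
  ┃ ███████████ ┃   [-] scripts/        
  ┃ █         █ ┃     [-] scripts/      
  ┗━━━━━━━━━━━━━┃       [ ] tsconfig.jso
  ┃.....^.......┃       [ ] test.txt    
  ┃....^........┗━━━━━━━━━━━━━━━━━━━━━━━
  ┃..............@..═..........┃        
  ┃.................═..........┃        


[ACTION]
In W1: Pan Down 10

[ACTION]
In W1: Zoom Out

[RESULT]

  ┏━━━━━━━━━━━━━━━━━━━━━━━━━━━━━━━━━━━━┓
  ┃ ImageViewer                        ┃
  ┠─────────────┏━━━━━━━━━━━━━━━━━━━━━━━
  ┃     █ █     ┃ CheckboxTree          
  ┃██████ █ ████┠───────────────────────
  ┃ █     █     ┃>[-] project/          
  ┃ █ ██████████┃   [x] auth.json       
  ┃             ┃   [ ] worker.ts       
  ┃█████████████┃   [-] scripts/        
  ┃             ┃     [-] scripts/      
  ┗━━━━━━━━━━━━━┃       [ ] tsconfig.jso
  ┃.....^.......┃       [ ] test.txt    
  ┃....^........┗━━━━━━━━━━━━━━━━━━━━━━━
  ┃..............@..═..........┃        
  ┃.................═..........┃        


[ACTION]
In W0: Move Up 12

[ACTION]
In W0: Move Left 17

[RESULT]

  ┏━━━━━━━━━━━━━━━━━━━━━━━━━━━━━━━━━━━━┓
  ┃ ImageViewer                        ┃
  ┠─────────────┏━━━━━━━━━━━━━━━━━━━━━━━
  ┃     █ █     ┃ CheckboxTree          
  ┃██████ █ ████┠───────────────────────
  ┃ █     █     ┃>[-] project/          
  ┃ █ ██████████┃   [x] auth.json       
  ┃             ┃   [ ] worker.ts       
  ┃█████████████┃   [-] scripts/        
  ┃             ┃     [-] scripts/      
  ┗━━━━━━━━━━━━━┃       [ ] tsconfig.jso
  ┃             ┃       [ ] test.txt    
  ┃             ┗━━━━━━━━━━━━━━━━━━━━━━━
  ┃             .@.~~~~........┃        
  ┃             ...~~~~~.......┃        
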